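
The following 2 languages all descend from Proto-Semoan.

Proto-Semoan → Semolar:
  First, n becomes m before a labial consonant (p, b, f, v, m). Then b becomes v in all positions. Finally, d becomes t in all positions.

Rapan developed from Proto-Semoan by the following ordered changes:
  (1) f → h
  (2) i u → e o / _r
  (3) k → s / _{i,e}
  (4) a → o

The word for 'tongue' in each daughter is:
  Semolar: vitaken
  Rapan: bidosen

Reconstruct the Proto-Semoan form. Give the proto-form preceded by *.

*bidaken

Position 3: Semolar has t, Rapan has d. Rapan preserves d here (none of its changes turn any other segment into d), so the proto-segment is *d.
Position 4: Semolar has a, Rapan has o. Semolar preserves a here (none of its changes turn any other segment into a), so the proto-segment is *a.
Position 1: Semolar has v, Rapan has b. Rapan preserves b here (none of its changes turn any other segment into b), so the proto-segment is *b.
Continuing position by position gives *bidaken; check it forward:
Semolar: *bidaken > vidaken > vitaken  (by unconditioned shift, unconditioned shift)
Rapan: *bidaken > bidasen > bidosen  (by palatalisation, vowel merger)
No other proto-form is consistent with every reflex, so the reconstruction is *bidaken.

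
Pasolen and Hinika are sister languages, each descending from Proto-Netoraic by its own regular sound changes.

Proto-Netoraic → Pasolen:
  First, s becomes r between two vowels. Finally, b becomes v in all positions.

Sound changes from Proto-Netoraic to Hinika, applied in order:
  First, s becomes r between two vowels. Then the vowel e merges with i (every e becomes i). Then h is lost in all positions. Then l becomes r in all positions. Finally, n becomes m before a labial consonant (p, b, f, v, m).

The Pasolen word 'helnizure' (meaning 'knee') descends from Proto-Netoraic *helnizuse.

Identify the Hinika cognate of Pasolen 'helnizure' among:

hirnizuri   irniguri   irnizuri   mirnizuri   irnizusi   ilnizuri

irnizuri

Hinika: start from *helnizuse.
  rule 1 (rhotacism): helnizuse → helnizure
  rule 2 (vowel merger): helnizure → hilnizuri
  rule 3 (h-loss): hilnizuri → ilnizuri
  rule 4 (unconditioned shift): ilnizuri → irnizuri
  rule 5: no change — irnizuri
  ⇒ Hinika irnizuri
The other candidates each miss or misapply at least one Hinika change.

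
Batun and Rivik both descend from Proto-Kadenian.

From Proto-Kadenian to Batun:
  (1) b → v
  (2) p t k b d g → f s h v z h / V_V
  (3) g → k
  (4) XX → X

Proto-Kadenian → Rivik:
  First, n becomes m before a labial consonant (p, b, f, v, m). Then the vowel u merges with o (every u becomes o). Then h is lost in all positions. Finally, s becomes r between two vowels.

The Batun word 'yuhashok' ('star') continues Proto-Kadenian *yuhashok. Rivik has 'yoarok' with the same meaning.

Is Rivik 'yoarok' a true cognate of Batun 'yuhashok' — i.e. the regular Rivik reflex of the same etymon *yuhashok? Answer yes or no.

Derive the expected Rivik reflex of *yuhashok:
Rivik: start from *yuhashok.
  rule 1: no change — yuhashok
  rule 2 (vowel merger): yuhashok → yohashok
  rule 3 (h-loss): yohashok → yoasok
  rule 4 (rhotacism): yoasok → yoarok
  ⇒ Rivik yoarok
Rivik 'yoarok' matches the regular reflex exactly, so the pair is cognate.

yes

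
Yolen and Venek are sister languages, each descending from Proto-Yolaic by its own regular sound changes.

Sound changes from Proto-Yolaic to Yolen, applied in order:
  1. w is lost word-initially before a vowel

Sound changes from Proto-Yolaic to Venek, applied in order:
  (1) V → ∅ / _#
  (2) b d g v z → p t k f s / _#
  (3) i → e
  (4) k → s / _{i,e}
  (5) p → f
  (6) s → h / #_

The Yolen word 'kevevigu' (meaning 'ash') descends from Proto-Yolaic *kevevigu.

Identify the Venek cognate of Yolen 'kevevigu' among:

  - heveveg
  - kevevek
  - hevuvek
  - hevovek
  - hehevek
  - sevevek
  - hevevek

hevevek

Venek: start from *kevevigu.
  rule 1 (apocope): kevevigu → kevevig
  rule 2 (final devoicing): kevevig → kevevik
  rule 3 (vowel merger): kevevik → kevevek
  rule 4 (palatalisation): kevevek → sevevek
  rule 5: no change — sevevek
  rule 6 (debuccalisation): sevevek → hevevek
  ⇒ Venek hevevek
Among the options, 'hevevek' alone shows every Venek change applied in order.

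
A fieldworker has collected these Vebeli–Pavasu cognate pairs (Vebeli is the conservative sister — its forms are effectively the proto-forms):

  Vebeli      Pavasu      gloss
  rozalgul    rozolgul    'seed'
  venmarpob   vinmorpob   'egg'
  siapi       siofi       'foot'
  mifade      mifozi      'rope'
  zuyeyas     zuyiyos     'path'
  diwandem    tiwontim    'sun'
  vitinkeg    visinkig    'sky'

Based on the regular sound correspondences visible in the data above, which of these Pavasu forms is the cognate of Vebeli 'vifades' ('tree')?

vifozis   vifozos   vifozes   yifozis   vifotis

rozalgul ~ rozolgul, mifade ~ mifozi — Vebeli a corresponds to Pavasu o after a consonant, before a consonant other than r, m, n, p, b, f, v.
mifade ~ mifozi — Vebeli d corresponds to Pavasu z between vowels (before a front vowel).
zuyeyas ~ zuyiyos, vitinkeg ~ visinkig — Vebeli e corresponds to Pavasu i after a consonant, before a consonant other than r, m, n, p, b, f, v.
Applying these to Vebeli 'vifades':
  vifades → vifodes   (a→o after a consonant, before a consonant other than r, m, n, p, b, f, v)
  vifodes → vifozes   (d→z between vowels (before a front vowel))
  vifozes → vifozis   (e→i after a consonant, before a consonant other than r, m, n, p, b, f, v)
So the Pavasu cognate is 'vifozis'.

vifozis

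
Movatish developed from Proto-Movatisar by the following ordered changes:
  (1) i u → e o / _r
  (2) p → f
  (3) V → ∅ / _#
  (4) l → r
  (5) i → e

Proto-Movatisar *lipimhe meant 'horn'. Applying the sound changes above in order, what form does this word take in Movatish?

refemh

Movatish: *lipimhe
  lipimhe (rule 1 does not apply)
  lipimhe → lifimhe   [unconditioned shift]
  lifimhe → lifimh   [apocope]
  lifimh → rifimh   [unconditioned shift]
  rifimh → refemh   [vowel merger]
  giving Movatish refemh.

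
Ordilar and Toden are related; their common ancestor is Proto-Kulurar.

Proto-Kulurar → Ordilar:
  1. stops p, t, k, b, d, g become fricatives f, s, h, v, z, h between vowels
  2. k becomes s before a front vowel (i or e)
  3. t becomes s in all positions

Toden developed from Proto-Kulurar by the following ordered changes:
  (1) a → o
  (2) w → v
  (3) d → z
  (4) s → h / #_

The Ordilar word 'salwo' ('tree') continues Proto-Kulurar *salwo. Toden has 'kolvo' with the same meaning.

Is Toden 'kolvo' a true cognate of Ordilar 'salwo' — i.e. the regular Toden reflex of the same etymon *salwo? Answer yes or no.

no

Derive the expected Toden reflex of *salwo:
Toden: *salwo > solwo > solvo > holvo  (by vowel merger, unconditioned shift, debuccalisation)
The regular Toden reflex would be 'holvo', but the attested form is 'kolvo'. The correspondence is irregular, so they are not cognates (the Toden form has a different source).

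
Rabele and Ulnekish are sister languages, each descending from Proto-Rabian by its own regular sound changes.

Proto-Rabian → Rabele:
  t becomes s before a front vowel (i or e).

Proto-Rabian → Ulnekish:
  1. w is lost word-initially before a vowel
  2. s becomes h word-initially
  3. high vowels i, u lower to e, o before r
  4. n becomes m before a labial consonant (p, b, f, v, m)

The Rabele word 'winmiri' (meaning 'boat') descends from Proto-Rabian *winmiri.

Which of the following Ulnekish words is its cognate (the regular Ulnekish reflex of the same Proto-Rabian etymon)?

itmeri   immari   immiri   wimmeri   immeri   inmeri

immeri

Ulnekish: *winmiri
  winmiri → inmiri   [glide loss]
  inmiri (rule 2 does not apply)
  inmiri → inmeri   [pre-rhotic lowering]
  inmeri → immeri   [nasal place assimilation]
  giving Ulnekish immeri.
Among the options, 'immeri' alone shows every Ulnekish change applied in order.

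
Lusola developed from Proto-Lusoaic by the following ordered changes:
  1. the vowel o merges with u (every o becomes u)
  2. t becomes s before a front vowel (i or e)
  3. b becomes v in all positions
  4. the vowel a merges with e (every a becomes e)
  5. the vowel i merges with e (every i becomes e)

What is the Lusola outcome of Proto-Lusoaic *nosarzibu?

nuserzevu

Lusola: *nosarzibu
  nosarzibu → nusarzibu   [vowel merger]
  nusarzibu (rule 2 does not apply)
  nusarzibu → nusarzivu   [unconditioned shift]
  nusarzivu → nuserzivu   [vowel merger]
  nuserzivu → nuserzevu   [vowel merger]
  giving Lusola nuserzevu.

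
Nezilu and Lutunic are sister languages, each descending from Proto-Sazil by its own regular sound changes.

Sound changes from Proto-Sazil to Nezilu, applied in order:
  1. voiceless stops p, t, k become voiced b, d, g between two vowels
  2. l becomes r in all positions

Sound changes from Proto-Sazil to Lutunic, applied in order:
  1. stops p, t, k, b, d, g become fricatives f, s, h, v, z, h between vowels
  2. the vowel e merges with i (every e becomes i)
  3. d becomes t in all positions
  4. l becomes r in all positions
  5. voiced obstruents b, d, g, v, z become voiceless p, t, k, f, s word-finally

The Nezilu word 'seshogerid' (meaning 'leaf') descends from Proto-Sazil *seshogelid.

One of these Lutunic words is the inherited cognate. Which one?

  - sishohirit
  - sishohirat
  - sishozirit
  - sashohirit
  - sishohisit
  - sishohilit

sishohirit

Lutunic: start from *seshogelid.
  rule 1 (intervocalic lenition): seshogelid → seshohelid
  rule 2 (vowel merger): seshohelid → sishohilid
  rule 3 (unconditioned shift): sishohilid → sishohilit
  rule 4 (unconditioned shift): sishohilit → sishohirit
  rule 5: no change — sishohirit
  ⇒ Lutunic sishohirit
Only 'sishohirit' matches the regular Lutunic development of *seshogelid.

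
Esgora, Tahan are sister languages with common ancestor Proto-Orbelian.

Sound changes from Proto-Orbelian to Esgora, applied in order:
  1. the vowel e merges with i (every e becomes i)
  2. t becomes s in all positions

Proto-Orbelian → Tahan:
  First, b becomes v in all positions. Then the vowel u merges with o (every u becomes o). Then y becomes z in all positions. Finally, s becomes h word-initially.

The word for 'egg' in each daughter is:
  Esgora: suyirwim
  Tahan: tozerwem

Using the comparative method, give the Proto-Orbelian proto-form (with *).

Position 3: Esgora has y, Tahan has z. Esgora preserves y here (none of its changes turn any other segment into y), so the proto-segment is *y.
Position 7: Esgora has i, Tahan has e. Tahan preserves e here (none of its changes turn any other segment into e), so the proto-segment is *e.
This points to *tuyerwem. Verify forward in each daughter:
Esgora: start from *tuyerwem.
  rule 1 (vowel merger): tuyerwem → tuyirwim
  rule 2 (unconditioned shift): tuyirwim → suyirwim
  ⇒ Esgora suyirwim
Tahan: *tuyerwem
  tuyerwem (rule 1 does not apply)
  tuyerwem → toyerwem   [vowel merger]
  toyerwem → tozerwem   [unconditioned shift]
  tozerwem (rule 4 does not apply)
  giving Tahan tozerwem.
No other proto-form is consistent with every reflex, so the reconstruction is *tuyerwem.

*tuyerwem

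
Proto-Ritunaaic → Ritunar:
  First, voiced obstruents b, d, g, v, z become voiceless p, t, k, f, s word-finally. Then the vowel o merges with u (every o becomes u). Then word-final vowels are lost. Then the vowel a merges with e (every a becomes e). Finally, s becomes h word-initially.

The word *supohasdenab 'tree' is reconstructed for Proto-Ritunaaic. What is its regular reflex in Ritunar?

hupuhesdenep

Ritunar: *supohasdenab
  supohasdenab → supohasdenap   [final devoicing]
  supohasdenap → supuhasdenap   [vowel merger]
  supuhasdenap (rule 3 does not apply)
  supuhasdenap → supuhesdenep   [vowel merger]
  supuhesdenep → hupuhesdenep   [debuccalisation]
  giving Ritunar hupuhesdenep.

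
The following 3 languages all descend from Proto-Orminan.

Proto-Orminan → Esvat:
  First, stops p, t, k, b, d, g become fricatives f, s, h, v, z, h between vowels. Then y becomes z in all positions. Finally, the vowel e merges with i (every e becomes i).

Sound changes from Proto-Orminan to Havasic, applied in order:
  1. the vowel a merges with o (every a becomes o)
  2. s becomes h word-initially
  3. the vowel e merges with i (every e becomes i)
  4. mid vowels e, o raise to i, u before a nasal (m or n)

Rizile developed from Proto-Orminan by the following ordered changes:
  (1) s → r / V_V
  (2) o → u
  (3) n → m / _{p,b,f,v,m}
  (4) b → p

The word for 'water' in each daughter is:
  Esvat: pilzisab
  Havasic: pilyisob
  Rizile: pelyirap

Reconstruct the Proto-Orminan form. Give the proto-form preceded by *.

Position 7: Esvat has a, Havasic has o, Rizile has a. Esvat preserves a here (none of its changes turn any other segment into a), so the proto-segment is *a.
Position 8: Esvat has b, Havasic has b, Rizile has p. Esvat preserves b here (none of its changes turn any other segment into b), so the proto-segment is *b.
Position 2: Esvat has i, Havasic has i, Rizile has e. Rizile preserves e here (none of its changes turn any other segment into e), so the proto-segment is *e.
This points to *pelyisab. Verify forward in each daughter:
Esvat: *pelyisab > pelzisab > pilzisab  (by unconditioned shift, vowel merger)
Havasic: start from *pelyisab.
  rule 1 (vowel merger): pelyisab → pelyisob
  rule 2: no change — pelyisob
  rule 3 (vowel merger): pelyisob → pilyisob
  rule 4: no change — pilyisob
  ⇒ Havasic pilyisob
Rizile: start from *pelyisab.
  rule 1 (rhotacism): pelyisab → pelyirab
  rule 2: no change — pelyirab
  rule 3: no change — pelyirab
  rule 4 (unconditioned shift): pelyirab → pelyirap
  ⇒ Rizile pelyirap
No other proto-form is consistent with every reflex, so the reconstruction is *pelyisab.

*pelyisab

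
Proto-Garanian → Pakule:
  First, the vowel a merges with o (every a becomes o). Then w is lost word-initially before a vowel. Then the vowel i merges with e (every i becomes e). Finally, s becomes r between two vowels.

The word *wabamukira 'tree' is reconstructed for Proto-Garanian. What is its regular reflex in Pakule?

obomukero

Pakule: start from *wabamukira.
  rule 1 (vowel merger): wabamukira → wobomukiro
  rule 2 (glide loss): wobomukiro → obomukiro
  rule 3 (vowel merger): obomukiro → obomukero
  rule 4: no change — obomukero
  ⇒ Pakule obomukero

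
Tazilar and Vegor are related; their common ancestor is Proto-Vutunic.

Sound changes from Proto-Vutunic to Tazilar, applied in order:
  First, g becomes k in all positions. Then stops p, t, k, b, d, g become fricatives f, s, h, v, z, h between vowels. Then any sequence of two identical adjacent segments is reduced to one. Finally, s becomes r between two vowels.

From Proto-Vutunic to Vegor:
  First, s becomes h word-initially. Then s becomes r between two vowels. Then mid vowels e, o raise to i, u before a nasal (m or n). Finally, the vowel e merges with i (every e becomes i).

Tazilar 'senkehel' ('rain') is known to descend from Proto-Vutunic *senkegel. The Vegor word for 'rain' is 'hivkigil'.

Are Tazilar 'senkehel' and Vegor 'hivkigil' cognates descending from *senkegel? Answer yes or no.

no

Derive the expected Vegor reflex of *senkegel:
Vegor: *senkegel > henkegel > hinkegel > hinkigil  (by debuccalisation, pre-nasal raising, vowel merger)
The regular Vegor reflex would be 'hinkigil', but the attested form is 'hivkigil'. The correspondence is irregular, so they are not cognates (the Vegor form has a different source).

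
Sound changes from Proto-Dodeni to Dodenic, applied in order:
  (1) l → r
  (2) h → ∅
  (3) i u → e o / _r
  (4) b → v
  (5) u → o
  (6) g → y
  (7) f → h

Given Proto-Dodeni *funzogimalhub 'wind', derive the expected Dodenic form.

honzoyimarov

Dodenic: *funzogimalhub
  funzogimalhub → funzogimarhub   [unconditioned shift]
  funzogimarhub → funzogimarub   [h-loss]
  funzogimarub (rule 3 does not apply)
  funzogimarub → funzogimaruv   [unconditioned shift]
  funzogimaruv → fonzogimarov   [vowel merger]
  fonzogimarov → fonzoyimarov   [unconditioned shift]
  fonzoyimarov → honzoyimarov   [unconditioned shift]
  giving Dodenic honzoyimarov.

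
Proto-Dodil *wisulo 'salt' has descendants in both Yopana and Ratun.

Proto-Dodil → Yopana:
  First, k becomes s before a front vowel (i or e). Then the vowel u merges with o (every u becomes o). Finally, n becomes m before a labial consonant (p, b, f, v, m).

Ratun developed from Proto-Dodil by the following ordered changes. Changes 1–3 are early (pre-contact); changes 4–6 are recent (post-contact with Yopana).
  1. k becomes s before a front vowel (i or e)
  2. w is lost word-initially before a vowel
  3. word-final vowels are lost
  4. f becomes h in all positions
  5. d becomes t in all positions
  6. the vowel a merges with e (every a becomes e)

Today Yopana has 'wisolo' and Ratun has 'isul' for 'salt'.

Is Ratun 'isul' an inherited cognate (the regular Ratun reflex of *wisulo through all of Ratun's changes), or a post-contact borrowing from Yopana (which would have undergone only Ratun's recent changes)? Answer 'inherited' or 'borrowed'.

inherited

If inherited, *wisulo would pass through all of Ratun's changes:
Ratun: start from *wisulo.
  rule 1: no change — wisulo
  rule 2 (glide loss): wisulo → isulo
  rule 3 (apocope): isulo → isul
  rule 4: no change — isul
  rule 5: no change — isul
  rule 6: no change — isul
  ⇒ Ratun isul
If borrowed from Yopana 'wisolo' after the early changes, it would undergo only the recent ones:
  rule 4 (unconditioned shift): no change (wisolo)
  rule 5 (unconditioned shift): no change (wisolo)
  rule 6 (vowel merger): no change (wisolo)
  ⇒ as a loan: wisolo
Ratun 'isul' matches the inherited outcome exactly, so it is an inherited cognate, not a loan.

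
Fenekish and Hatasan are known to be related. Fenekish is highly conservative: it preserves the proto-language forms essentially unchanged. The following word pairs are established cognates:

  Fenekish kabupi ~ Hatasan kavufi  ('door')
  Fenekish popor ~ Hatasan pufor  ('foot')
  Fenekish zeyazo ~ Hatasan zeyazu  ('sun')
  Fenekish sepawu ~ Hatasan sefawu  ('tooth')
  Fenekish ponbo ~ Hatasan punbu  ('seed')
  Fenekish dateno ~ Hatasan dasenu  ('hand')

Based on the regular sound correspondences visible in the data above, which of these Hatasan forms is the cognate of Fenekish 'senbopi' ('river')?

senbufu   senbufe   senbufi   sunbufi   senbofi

senbufi

popor ~ pufor — Fenekish o corresponds to Hatasan u after a consonant, before a labial obstruent.
kabupi ~ kavufi — Fenekish p corresponds to Hatasan f between vowels (before a front vowel).
Applying these to Fenekish 'senbopi':
  senbopi → senbupi   (o→u after a consonant, before a labial obstruent)
  senbupi → senbufi   (p→f between vowels (before a front vowel))
So the Hatasan cognate is 'senbufi'.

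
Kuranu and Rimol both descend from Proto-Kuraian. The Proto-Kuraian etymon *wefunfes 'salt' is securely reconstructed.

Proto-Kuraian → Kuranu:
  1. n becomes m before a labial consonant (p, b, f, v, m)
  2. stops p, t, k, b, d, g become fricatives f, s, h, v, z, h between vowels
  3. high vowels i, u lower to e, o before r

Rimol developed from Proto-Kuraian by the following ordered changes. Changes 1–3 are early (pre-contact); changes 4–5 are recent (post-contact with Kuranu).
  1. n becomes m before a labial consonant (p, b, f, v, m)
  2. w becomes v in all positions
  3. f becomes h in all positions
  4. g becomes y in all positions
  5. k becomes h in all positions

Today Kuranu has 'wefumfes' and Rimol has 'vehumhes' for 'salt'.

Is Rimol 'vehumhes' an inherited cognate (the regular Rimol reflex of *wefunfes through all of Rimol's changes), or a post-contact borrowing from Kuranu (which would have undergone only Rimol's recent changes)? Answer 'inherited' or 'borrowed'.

inherited

If inherited, *wefunfes would pass through all of Rimol's changes:
Rimol: *wefunfes
  wefunfes → wefumfes   [nasal place assimilation]
  wefumfes → vefumfes   [unconditioned shift]
  vefumfes → vehumhes   [unconditioned shift]
  vehumhes (rule 4 does not apply)
  vehumhes (rule 5 does not apply)
  giving Rimol vehumhes.
If borrowed from Kuranu 'wefumfes' after the early changes, it would undergo only the recent ones:
  rule 4 (unconditioned shift): no change (wefumfes)
  rule 5 (unconditioned shift): no change (wefumfes)
  ⇒ as a loan: wefumfes
Rimol 'vehumhes' matches the inherited outcome exactly, so it is an inherited cognate, not a loan.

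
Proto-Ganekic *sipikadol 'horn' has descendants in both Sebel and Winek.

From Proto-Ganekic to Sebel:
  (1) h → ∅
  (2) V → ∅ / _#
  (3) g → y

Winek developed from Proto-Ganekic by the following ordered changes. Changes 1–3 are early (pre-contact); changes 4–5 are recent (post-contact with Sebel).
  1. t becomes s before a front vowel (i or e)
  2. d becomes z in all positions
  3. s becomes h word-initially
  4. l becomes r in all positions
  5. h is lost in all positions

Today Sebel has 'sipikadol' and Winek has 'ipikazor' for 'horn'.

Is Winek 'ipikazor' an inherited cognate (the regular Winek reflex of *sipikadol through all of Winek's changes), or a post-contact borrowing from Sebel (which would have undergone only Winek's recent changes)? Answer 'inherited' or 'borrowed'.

If inherited, *sipikadol would pass through all of Winek's changes:
Winek: start from *sipikadol.
  rule 1: no change — sipikadol
  rule 2 (unconditioned shift): sipikadol → sipikazol
  rule 3 (debuccalisation): sipikazol → hipikazol
  rule 4 (unconditioned shift): hipikazol → hipikazor
  rule 5 (h-loss): hipikazor → ipikazor
  ⇒ Winek ipikazor
If borrowed from Sebel 'sipikadol' after the early changes, it would undergo only the recent ones:
  rule 4 (unconditioned shift): sipikadol → sipikador
  rule 5 (h-loss): no change (sipikador)
  ⇒ as a loan: sipikador
Winek 'ipikazor' matches the inherited outcome exactly, so it is an inherited cognate, not a loan.

inherited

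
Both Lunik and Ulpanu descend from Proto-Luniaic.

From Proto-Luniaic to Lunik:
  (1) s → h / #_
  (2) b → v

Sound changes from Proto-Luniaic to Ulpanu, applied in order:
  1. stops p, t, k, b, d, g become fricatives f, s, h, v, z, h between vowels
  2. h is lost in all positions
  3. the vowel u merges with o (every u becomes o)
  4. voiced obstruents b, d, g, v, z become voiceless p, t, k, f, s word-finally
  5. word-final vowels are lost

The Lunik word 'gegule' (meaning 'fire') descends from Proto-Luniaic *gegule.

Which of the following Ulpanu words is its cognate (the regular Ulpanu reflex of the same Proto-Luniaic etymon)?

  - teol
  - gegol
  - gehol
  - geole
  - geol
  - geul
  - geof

geol

Ulpanu: *gegule > gehule > geule > geole > geol  (by intervocalic lenition, h-loss, vowel merger, apocope)
Among the options, 'geol' alone shows every Ulpanu change applied in order.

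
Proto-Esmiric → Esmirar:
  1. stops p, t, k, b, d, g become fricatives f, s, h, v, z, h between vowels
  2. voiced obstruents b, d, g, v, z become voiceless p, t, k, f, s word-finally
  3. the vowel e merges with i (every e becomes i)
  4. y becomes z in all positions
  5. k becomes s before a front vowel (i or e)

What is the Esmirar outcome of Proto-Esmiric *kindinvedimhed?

sindinvizimhit

Esmirar: *kindinvedimhed > kindinvezimhed > kindinvezimhet > kindinvizimhit > sindinvizimhit  (by intervocalic lenition, final devoicing, vowel merger, palatalisation)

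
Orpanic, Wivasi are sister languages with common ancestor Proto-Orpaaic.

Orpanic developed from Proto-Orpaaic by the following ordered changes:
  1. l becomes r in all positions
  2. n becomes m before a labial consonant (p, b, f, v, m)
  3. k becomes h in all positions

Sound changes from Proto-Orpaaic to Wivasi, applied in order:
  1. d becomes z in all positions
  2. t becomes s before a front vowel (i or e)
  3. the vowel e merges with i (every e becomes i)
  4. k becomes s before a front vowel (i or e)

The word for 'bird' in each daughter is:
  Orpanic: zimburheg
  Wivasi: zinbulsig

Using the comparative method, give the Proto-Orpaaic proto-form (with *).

Position 6: Orpanic has r, Wivasi has l. Wivasi preserves l here (none of its changes turn any other segment into l), so the proto-segment is *l.
Position 3: Orpanic has m, Wivasi has n. Wivasi preserves n here (none of its changes turn any other segment into n), so the proto-segment is *n.
Position 8: Orpanic has e, Wivasi has i. Orpanic preserves e here (none of its changes turn any other segment into e), so the proto-segment is *e.
This points to *zinbulkeg. Verify forward in each daughter:
Orpanic: *zinbulkeg > zinburkeg > zimburkeg > zimburheg  (by unconditioned shift, nasal place assimilation, unconditioned shift)
Wivasi: *zinbulkeg
  zinbulkeg (rule 1 does not apply)
  zinbulkeg (rule 2 does not apply)
  zinbulkeg → zinbulkig   [vowel merger]
  zinbulkig → zinbulsig   [palatalisation]
  giving Wivasi zinbulsig.
*zinbulkeg is the unique common source.

*zinbulkeg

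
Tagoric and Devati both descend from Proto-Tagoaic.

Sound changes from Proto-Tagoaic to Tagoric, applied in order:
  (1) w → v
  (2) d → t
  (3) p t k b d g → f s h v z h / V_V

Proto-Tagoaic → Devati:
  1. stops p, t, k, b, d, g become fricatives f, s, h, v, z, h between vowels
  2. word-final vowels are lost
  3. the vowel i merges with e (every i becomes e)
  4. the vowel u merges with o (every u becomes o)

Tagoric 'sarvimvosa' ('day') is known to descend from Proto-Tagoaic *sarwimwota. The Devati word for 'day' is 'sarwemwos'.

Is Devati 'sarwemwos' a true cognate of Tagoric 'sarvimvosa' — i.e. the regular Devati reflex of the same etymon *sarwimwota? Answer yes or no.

Derive the expected Devati reflex of *sarwimwota:
Devati: start from *sarwimwota.
  rule 1 (intervocalic lenition): sarwimwota → sarwimwosa
  rule 2 (apocope): sarwimwosa → sarwimwos
  rule 3 (vowel merger): sarwimwos → sarwemwos
  rule 4: no change — sarwemwos
  ⇒ Devati sarwemwos
Devati 'sarwemwos' matches the regular reflex exactly, so the pair is cognate.

yes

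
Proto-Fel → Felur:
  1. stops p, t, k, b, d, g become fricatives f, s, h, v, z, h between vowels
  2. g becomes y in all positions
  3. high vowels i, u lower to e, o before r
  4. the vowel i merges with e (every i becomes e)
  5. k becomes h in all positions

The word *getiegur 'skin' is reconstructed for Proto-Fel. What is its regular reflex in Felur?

yeseehor

Felur: start from *getiegur.
  rule 1 (intervocalic lenition): getiegur → gesiehur
  rule 2 (unconditioned shift): gesiehur → yesiehur
  rule 3 (pre-rhotic lowering): yesiehur → yesiehor
  rule 4 (vowel merger): yesiehor → yeseehor
  rule 5: no change — yeseehor
  ⇒ Felur yeseehor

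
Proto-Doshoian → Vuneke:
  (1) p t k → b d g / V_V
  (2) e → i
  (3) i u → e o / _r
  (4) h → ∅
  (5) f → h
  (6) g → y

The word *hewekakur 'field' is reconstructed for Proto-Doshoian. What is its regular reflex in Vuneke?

Vuneke: start from *hewekakur.
  rule 1 (intervocalic voicing): hewekakur → hewegagur
  rule 2 (vowel merger): hewegagur → hiwigagur
  rule 3 (pre-rhotic lowering): hiwigagur → hiwigagor
  rule 4 (h-loss): hiwigagor → iwigagor
  rule 5: no change — iwigagor
  rule 6 (unconditioned shift): iwigagor → iwiyayor
  ⇒ Vuneke iwiyayor

iwiyayor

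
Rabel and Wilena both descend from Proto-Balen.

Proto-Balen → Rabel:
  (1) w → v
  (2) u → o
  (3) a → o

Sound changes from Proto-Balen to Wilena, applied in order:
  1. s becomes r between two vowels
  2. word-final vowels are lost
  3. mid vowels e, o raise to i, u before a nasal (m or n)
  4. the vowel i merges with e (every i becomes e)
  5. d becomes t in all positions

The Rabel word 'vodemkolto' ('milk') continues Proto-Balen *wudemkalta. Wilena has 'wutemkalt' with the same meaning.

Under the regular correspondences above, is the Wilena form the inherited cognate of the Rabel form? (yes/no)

Derive the expected Wilena reflex of *wudemkalta:
Wilena: *wudemkalta > wudemkalt > wudimkalt > wudemkalt > wutemkalt  (by apocope, pre-nasal raising, vowel merger, unconditioned shift)
Wilena 'wutemkalt' matches the regular reflex exactly, so the pair is cognate.

yes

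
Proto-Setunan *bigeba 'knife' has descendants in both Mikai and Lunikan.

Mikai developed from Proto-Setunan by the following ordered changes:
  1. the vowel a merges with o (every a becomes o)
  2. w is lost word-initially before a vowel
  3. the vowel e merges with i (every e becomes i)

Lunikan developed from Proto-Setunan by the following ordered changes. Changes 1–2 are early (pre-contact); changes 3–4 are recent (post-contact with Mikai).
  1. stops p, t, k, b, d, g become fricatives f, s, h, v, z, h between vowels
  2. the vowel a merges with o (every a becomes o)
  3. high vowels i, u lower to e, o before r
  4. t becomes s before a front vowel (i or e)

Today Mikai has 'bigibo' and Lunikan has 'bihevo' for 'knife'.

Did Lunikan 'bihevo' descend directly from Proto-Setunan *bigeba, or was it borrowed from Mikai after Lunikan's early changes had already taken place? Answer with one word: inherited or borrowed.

If inherited, *bigeba would pass through all of Lunikan's changes:
Lunikan: *bigeba
  bigeba → biheva   [intervocalic lenition]
  biheva → bihevo   [vowel merger]
  bihevo (rule 3 does not apply)
  bihevo (rule 4 does not apply)
  giving Lunikan bihevo.
If borrowed from Mikai 'bigibo' after the early changes, it would undergo only the recent ones:
  rule 3 (pre-rhotic lowering): no change (bigibo)
  rule 4 (palatalisation): no change (bigibo)
  ⇒ as a loan: bigibo
Lunikan 'bihevo' matches the inherited outcome exactly, so it is an inherited cognate, not a loan.

inherited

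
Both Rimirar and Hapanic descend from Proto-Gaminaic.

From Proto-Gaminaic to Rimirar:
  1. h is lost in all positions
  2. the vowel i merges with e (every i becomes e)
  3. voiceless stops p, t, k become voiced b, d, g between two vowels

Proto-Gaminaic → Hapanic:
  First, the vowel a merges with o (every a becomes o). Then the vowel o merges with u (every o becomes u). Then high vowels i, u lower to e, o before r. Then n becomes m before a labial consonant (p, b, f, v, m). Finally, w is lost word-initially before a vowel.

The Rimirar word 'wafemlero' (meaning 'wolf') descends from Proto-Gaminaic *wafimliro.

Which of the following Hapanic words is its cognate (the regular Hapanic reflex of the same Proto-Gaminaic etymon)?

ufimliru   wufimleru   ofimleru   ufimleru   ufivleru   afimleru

ufimleru

Hapanic: *wafimliro > wofimliro > wufimliru > wufimleru > ufimleru  (by vowel merger, vowel merger, pre-rhotic lowering, glide loss)
Only 'ufimleru' matches the regular Hapanic development of *wafimliro.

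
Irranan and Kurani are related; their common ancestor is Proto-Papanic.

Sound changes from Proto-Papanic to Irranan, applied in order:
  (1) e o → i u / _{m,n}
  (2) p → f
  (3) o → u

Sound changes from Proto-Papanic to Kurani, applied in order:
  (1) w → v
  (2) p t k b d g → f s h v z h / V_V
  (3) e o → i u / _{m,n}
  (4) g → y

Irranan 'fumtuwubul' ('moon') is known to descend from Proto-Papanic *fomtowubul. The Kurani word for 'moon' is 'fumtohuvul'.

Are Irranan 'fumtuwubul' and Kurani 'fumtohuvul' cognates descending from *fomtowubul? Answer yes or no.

no

Derive the expected Kurani reflex of *fomtowubul:
Kurani: *fomtowubul
  fomtowubul → fomtovubul   [unconditioned shift]
  fomtovubul → fomtovuvul   [intervocalic lenition]
  fomtovuvul → fumtovuvul   [pre-nasal raising]
  fumtovuvul (rule 4 does not apply)
  giving Kurani fumtovuvul.
The regular Kurani reflex would be 'fumtovuvul', but the attested form is 'fumtohuvul'. The correspondence is irregular, so they are not cognates (the Kurani form has a different source).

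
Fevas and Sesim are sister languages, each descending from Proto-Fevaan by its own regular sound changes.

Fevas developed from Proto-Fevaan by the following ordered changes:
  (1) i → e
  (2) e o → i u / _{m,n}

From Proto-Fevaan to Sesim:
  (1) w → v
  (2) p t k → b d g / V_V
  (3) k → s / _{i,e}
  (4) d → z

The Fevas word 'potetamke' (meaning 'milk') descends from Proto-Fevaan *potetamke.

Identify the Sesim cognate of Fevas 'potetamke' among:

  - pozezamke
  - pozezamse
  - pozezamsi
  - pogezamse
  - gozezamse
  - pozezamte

Sesim: start from *potetamke.
  rule 1: no change — potetamke
  rule 2 (intervocalic voicing): potetamke → podedamke
  rule 3 (palatalisation): podedamke → podedamse
  rule 4 (unconditioned shift): podedamse → pozezamse
  ⇒ Sesim pozezamse

pozezamse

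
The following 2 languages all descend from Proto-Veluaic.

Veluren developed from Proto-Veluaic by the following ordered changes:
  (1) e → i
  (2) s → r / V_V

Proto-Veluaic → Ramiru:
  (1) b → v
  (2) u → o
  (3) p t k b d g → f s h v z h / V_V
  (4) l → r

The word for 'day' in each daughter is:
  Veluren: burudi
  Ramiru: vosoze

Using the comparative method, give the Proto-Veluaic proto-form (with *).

Position 6: Veluren has i, Ramiru has e. Ramiru preserves e here (none of its changes turn any other segment into e), so the proto-segment is *e.
Position 3: Veluren has r, Ramiru has s. Taking the neighbouring segments as reconstructed: Veluren r could go back to *s or *r; Ramiru s could go back to *t or *s — the one source consistent with every daughter is *s.
Continuing position by position gives *busude; check it forward:
Veluren: start from *busude.
  rule 1 (vowel merger): busude → busudi
  rule 2 (rhotacism): busudi → burudi
  ⇒ Veluren burudi
Ramiru: start from *busude.
  rule 1 (unconditioned shift): busude → vusude
  rule 2 (vowel merger): vusude → vosode
  rule 3 (intervocalic lenition): vosode → vosoze
  rule 4: no change — vosoze
  ⇒ Ramiru vosoze
*busude is the unique common source.

*busude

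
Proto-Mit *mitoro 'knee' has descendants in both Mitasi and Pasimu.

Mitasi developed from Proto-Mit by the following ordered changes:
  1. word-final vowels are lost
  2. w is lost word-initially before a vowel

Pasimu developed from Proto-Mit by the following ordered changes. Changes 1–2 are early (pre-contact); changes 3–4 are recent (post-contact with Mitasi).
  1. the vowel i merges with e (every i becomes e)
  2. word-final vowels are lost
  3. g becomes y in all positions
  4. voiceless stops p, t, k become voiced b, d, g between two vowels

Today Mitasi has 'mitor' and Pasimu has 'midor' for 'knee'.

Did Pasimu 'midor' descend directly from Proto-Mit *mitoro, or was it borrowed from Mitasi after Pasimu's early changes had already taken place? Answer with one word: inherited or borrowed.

borrowed

If inherited, *mitoro would pass through all of Pasimu's changes:
Pasimu: *mitoro > metoro > metor > medor  (by vowel merger, apocope, intervocalic voicing)
If borrowed from Mitasi 'mitor' after the early changes, it would undergo only the recent ones:
  rule 3 (unconditioned shift): no change (mitor)
  rule 4 (intervocalic voicing): mitor → midor
  ⇒ as a loan: midor
Pasimu 'midor' matches the loan outcome 'midor', not the inherited 'medor' — it skipped the early Pasimu changes, so it was borrowed from Mitasi.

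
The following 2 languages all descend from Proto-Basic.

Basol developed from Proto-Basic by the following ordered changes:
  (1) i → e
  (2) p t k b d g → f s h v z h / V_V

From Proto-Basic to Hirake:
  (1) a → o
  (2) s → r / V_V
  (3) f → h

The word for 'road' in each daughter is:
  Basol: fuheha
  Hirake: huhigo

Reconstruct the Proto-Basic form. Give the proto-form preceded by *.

Position 4: Basol has e, Hirake has i. Hirake preserves i here (none of its changes turn any other segment into i), so the proto-segment is *i.
Position 1: Basol has f, Hirake has h. Taking the neighbouring segments as reconstructed: Basol f can only go back to *f; Hirake h could go back to *f or *h — the one source consistent with every daughter is *f.
Verify the candidate proto-form against each daughter:
Basol: *fuhiga > fuhega > fuheha  (by vowel merger, intervocalic lenition)
Hirake: *fuhiga > fuhigo > huhigo  (by vowel merger, unconditioned shift)
*fuhiga is the unique common source.

*fuhiga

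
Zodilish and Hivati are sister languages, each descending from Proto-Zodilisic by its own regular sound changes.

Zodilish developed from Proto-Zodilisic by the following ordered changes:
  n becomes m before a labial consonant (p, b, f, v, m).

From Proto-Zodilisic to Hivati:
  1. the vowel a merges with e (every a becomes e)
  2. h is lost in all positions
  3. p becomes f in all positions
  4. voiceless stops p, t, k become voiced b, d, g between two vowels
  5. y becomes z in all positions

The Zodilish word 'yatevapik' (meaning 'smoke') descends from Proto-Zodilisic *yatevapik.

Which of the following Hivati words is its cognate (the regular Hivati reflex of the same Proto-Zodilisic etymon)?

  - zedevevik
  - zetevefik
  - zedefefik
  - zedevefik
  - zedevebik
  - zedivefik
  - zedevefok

Hivati: *yatevapik
  yatevapik → yetevepik   [vowel merger]
  yetevepik (rule 2 does not apply)
  yetevepik → yetevefik   [unconditioned shift]
  yetevefik → yedevefik   [intervocalic voicing]
  yedevefik → zedevefik   [unconditioned shift]
  giving Hivati zedevefik.
Among the options, 'zedevefik' alone shows every Hivati change applied in order.

zedevefik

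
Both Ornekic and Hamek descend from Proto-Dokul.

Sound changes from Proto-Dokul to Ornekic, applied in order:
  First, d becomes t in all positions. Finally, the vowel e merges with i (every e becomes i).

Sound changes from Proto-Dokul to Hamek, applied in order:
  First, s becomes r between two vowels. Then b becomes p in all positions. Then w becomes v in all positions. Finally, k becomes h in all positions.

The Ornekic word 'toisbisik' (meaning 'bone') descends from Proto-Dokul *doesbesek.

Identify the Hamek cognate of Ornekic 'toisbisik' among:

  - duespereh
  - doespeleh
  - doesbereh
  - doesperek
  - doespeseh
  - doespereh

doespereh

Hamek: *doesbesek
  doesbesek → doesberek   [rhotacism]
  doesberek → doesperek   [unconditioned shift]
  doesperek (rule 3 does not apply)
  doesperek → doespereh   [unconditioned shift]
  giving Hamek doespereh.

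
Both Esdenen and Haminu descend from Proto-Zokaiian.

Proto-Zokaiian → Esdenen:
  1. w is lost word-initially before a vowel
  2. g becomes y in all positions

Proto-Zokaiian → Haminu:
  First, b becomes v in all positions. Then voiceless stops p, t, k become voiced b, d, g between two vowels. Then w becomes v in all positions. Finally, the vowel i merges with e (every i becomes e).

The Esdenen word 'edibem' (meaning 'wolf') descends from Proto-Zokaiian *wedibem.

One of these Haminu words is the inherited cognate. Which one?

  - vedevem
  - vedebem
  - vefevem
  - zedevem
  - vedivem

vedevem

Haminu: start from *wedibem.
  rule 1 (unconditioned shift): wedibem → wedivem
  rule 2: no change — wedivem
  rule 3 (unconditioned shift): wedivem → vedivem
  rule 4 (vowel merger): vedivem → vedevem
  ⇒ Haminu vedevem
The other candidates each miss or misapply at least one Haminu change.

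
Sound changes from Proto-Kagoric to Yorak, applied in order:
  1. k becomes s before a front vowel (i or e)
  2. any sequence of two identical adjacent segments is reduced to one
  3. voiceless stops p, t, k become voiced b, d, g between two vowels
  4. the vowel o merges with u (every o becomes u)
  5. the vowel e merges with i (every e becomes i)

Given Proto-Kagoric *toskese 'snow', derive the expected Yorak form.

tusisi

Yorak: start from *toskese.
  rule 1 (palatalisation): toskese → tossese
  rule 2 (degemination): tossese → tosese
  rule 3: no change — tosese
  rule 4 (vowel merger): tosese → tusese
  rule 5 (vowel merger): tusese → tusisi
  ⇒ Yorak tusisi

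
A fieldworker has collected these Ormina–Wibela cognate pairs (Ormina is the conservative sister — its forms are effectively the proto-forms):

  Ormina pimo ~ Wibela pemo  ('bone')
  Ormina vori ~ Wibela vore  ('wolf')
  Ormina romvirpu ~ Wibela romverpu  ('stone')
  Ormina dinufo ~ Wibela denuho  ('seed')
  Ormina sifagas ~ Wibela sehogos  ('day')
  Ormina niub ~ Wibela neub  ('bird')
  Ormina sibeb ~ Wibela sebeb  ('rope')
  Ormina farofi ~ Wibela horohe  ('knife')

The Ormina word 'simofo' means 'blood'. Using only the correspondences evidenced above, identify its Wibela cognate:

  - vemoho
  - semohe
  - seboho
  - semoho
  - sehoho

semoho

pimo ~ pemo — Ormina i corresponds to Wibela e after a consonant, before a nasal.
dinufo ~ denuho — Ormina f corresponds to Wibela h between vowels (before a back vowel).
Applying these to Ormina 'simofo':
  simofo → semofo   (i→e after a consonant, before a nasal)
  semofo → semoho   (f→h between vowels (before a back vowel))
So the Wibela cognate is 'semoho'.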